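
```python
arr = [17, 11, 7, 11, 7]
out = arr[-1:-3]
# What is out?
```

arr has length 5. The slice arr[-1:-3] resolves to an empty index range, so the result is [].

[]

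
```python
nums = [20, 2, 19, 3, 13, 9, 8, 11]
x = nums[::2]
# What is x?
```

nums has length 8. The slice nums[::2] selects indices [0, 2, 4, 6] (0->20, 2->19, 4->13, 6->8), giving [20, 19, 13, 8].

[20, 19, 13, 8]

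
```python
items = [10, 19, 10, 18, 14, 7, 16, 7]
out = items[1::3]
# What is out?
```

items has length 8. The slice items[1::3] selects indices [1, 4, 7] (1->19, 4->14, 7->7), giving [19, 14, 7].

[19, 14, 7]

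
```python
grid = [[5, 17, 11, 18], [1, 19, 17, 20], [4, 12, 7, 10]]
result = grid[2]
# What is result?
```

grid has 3 rows. Row 2 is [4, 12, 7, 10].

[4, 12, 7, 10]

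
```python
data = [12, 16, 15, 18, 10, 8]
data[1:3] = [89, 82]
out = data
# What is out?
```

data starts as [12, 16, 15, 18, 10, 8] (length 6). The slice data[1:3] covers indices [1, 2] with values [16, 15]. Replacing that slice with [89, 82] (same length) produces [12, 89, 82, 18, 10, 8].

[12, 89, 82, 18, 10, 8]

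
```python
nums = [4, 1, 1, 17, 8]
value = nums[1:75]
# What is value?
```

nums has length 5. The slice nums[1:75] selects indices [1, 2, 3, 4] (1->1, 2->1, 3->17, 4->8), giving [1, 1, 17, 8].

[1, 1, 17, 8]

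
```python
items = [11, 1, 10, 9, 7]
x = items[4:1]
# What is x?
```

items has length 5. The slice items[4:1] resolves to an empty index range, so the result is [].

[]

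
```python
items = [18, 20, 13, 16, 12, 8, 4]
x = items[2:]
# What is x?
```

items has length 7. The slice items[2:] selects indices [2, 3, 4, 5, 6] (2->13, 3->16, 4->12, 5->8, 6->4), giving [13, 16, 12, 8, 4].

[13, 16, 12, 8, 4]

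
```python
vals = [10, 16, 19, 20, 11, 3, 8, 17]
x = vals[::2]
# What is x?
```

vals has length 8. The slice vals[::2] selects indices [0, 2, 4, 6] (0->10, 2->19, 4->11, 6->8), giving [10, 19, 11, 8].

[10, 19, 11, 8]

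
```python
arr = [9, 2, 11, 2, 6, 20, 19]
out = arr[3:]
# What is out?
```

arr has length 7. The slice arr[3:] selects indices [3, 4, 5, 6] (3->2, 4->6, 5->20, 6->19), giving [2, 6, 20, 19].

[2, 6, 20, 19]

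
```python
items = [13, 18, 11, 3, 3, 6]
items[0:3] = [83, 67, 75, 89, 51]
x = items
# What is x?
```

items starts as [13, 18, 11, 3, 3, 6] (length 6). The slice items[0:3] covers indices [0, 1, 2] with values [13, 18, 11]. Replacing that slice with [83, 67, 75, 89, 51] (different length) produces [83, 67, 75, 89, 51, 3, 3, 6].

[83, 67, 75, 89, 51, 3, 3, 6]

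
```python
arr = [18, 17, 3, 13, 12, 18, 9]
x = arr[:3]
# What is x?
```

arr has length 7. The slice arr[:3] selects indices [0, 1, 2] (0->18, 1->17, 2->3), giving [18, 17, 3].

[18, 17, 3]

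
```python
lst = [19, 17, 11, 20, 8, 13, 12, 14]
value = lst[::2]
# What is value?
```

lst has length 8. The slice lst[::2] selects indices [0, 2, 4, 6] (0->19, 2->11, 4->8, 6->12), giving [19, 11, 8, 12].

[19, 11, 8, 12]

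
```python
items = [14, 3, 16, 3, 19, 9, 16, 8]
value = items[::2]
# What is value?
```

items has length 8. The slice items[::2] selects indices [0, 2, 4, 6] (0->14, 2->16, 4->19, 6->16), giving [14, 16, 19, 16].

[14, 16, 19, 16]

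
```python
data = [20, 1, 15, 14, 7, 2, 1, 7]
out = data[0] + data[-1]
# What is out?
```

data has length 8. data[0] = 20.
data has length 8. Negative index -1 maps to positive index 8 + (-1) = 7. data[7] = 7.
Sum: 20 + 7 = 27.

27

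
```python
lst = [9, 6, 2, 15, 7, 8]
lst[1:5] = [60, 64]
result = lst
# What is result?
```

lst starts as [9, 6, 2, 15, 7, 8] (length 6). The slice lst[1:5] covers indices [1, 2, 3, 4] with values [6, 2, 15, 7]. Replacing that slice with [60, 64] (different length) produces [9, 60, 64, 8].

[9, 60, 64, 8]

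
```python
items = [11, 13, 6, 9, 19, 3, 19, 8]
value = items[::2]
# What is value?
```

items has length 8. The slice items[::2] selects indices [0, 2, 4, 6] (0->11, 2->6, 4->19, 6->19), giving [11, 6, 19, 19].

[11, 6, 19, 19]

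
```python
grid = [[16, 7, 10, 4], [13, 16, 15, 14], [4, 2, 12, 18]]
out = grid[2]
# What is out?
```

grid has 3 rows. Row 2 is [4, 2, 12, 18].

[4, 2, 12, 18]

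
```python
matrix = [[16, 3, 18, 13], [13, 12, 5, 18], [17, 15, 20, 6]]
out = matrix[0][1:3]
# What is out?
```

matrix[0] = [16, 3, 18, 13]. matrix[0] has length 4. The slice matrix[0][1:3] selects indices [1, 2] (1->3, 2->18), giving [3, 18].

[3, 18]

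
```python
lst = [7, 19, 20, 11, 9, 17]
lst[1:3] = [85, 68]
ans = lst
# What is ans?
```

lst starts as [7, 19, 20, 11, 9, 17] (length 6). The slice lst[1:3] covers indices [1, 2] with values [19, 20]. Replacing that slice with [85, 68] (same length) produces [7, 85, 68, 11, 9, 17].

[7, 85, 68, 11, 9, 17]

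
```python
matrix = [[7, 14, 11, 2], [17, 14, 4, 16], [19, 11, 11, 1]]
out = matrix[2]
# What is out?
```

matrix has 3 rows. Row 2 is [19, 11, 11, 1].

[19, 11, 11, 1]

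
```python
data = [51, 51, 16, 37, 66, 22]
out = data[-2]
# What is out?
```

data has length 6. Negative index -2 maps to positive index 6 + (-2) = 4. data[4] = 66.

66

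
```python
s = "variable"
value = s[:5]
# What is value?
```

s has length 8. The slice s[:5] selects indices [0, 1, 2, 3, 4] (0->'v', 1->'a', 2->'r', 3->'i', 4->'a'), giving 'varia'.

'varia'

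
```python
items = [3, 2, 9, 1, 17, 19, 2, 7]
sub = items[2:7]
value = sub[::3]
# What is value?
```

items has length 8. The slice items[2:7] selects indices [2, 3, 4, 5, 6] (2->9, 3->1, 4->17, 5->19, 6->2), giving [9, 1, 17, 19, 2]. So sub = [9, 1, 17, 19, 2]. sub has length 5. The slice sub[::3] selects indices [0, 3] (0->9, 3->19), giving [9, 19].

[9, 19]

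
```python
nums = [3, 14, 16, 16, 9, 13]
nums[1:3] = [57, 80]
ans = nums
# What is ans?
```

nums starts as [3, 14, 16, 16, 9, 13] (length 6). The slice nums[1:3] covers indices [1, 2] with values [14, 16]. Replacing that slice with [57, 80] (same length) produces [3, 57, 80, 16, 9, 13].

[3, 57, 80, 16, 9, 13]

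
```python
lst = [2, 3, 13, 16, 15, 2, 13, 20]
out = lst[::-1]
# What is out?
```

lst has length 8. The slice lst[::-1] selects indices [7, 6, 5, 4, 3, 2, 1, 0] (7->20, 6->13, 5->2, 4->15, 3->16, 2->13, 1->3, 0->2), giving [20, 13, 2, 15, 16, 13, 3, 2].

[20, 13, 2, 15, 16, 13, 3, 2]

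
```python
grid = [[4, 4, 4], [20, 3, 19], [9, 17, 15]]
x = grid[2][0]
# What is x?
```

grid[2] = [9, 17, 15]. Taking column 0 of that row yields 9.

9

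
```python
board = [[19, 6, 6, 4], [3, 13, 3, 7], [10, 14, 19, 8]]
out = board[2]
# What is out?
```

board has 3 rows. Row 2 is [10, 14, 19, 8].

[10, 14, 19, 8]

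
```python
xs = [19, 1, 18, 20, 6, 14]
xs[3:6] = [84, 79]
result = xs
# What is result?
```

xs starts as [19, 1, 18, 20, 6, 14] (length 6). The slice xs[3:6] covers indices [3, 4, 5] with values [20, 6, 14]. Replacing that slice with [84, 79] (different length) produces [19, 1, 18, 84, 79].

[19, 1, 18, 84, 79]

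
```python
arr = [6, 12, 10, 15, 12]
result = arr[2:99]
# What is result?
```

arr has length 5. The slice arr[2:99] selects indices [2, 3, 4] (2->10, 3->15, 4->12), giving [10, 15, 12].

[10, 15, 12]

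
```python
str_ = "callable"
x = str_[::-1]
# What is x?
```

str_ has length 8. The slice str_[::-1] selects indices [7, 6, 5, 4, 3, 2, 1, 0] (7->'e', 6->'l', 5->'b', 4->'a', 3->'l', 2->'l', 1->'a', 0->'c'), giving 'elballac'.

'elballac'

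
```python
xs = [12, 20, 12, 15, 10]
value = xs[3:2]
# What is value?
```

xs has length 5. The slice xs[3:2] resolves to an empty index range, so the result is [].

[]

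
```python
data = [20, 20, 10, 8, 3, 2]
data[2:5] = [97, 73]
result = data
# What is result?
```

data starts as [20, 20, 10, 8, 3, 2] (length 6). The slice data[2:5] covers indices [2, 3, 4] with values [10, 8, 3]. Replacing that slice with [97, 73] (different length) produces [20, 20, 97, 73, 2].

[20, 20, 97, 73, 2]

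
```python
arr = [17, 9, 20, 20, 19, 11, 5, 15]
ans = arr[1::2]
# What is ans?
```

arr has length 8. The slice arr[1::2] selects indices [1, 3, 5, 7] (1->9, 3->20, 5->11, 7->15), giving [9, 20, 11, 15].

[9, 20, 11, 15]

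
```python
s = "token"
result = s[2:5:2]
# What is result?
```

s has length 5. The slice s[2:5:2] selects indices [2, 4] (2->'k', 4->'n'), giving 'kn'.

'kn'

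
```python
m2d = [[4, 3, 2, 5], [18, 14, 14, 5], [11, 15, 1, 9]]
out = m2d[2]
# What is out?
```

m2d has 3 rows. Row 2 is [11, 15, 1, 9].

[11, 15, 1, 9]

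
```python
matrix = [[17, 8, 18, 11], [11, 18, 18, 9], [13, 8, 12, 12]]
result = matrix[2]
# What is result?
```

matrix has 3 rows. Row 2 is [13, 8, 12, 12].

[13, 8, 12, 12]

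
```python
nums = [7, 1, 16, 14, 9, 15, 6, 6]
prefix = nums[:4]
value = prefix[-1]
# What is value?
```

nums has length 8. The slice nums[:4] selects indices [0, 1, 2, 3] (0->7, 1->1, 2->16, 3->14), giving [7, 1, 16, 14]. So prefix = [7, 1, 16, 14]. Then prefix[-1] = 14.

14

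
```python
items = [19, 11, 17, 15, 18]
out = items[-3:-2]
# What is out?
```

items has length 5. The slice items[-3:-2] selects indices [2] (2->17), giving [17].

[17]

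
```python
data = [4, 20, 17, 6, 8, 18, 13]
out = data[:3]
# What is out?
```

data has length 7. The slice data[:3] selects indices [0, 1, 2] (0->4, 1->20, 2->17), giving [4, 20, 17].

[4, 20, 17]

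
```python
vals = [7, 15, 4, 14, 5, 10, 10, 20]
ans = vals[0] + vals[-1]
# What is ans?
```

vals has length 8. vals[0] = 7.
vals has length 8. Negative index -1 maps to positive index 8 + (-1) = 7. vals[7] = 20.
Sum: 7 + 20 = 27.

27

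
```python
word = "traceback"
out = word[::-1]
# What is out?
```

word has length 9. The slice word[::-1] selects indices [8, 7, 6, 5, 4, 3, 2, 1, 0] (8->'k', 7->'c', 6->'a', 5->'b', 4->'e', 3->'c', 2->'a', 1->'r', 0->'t'), giving 'kcabecart'.

'kcabecart'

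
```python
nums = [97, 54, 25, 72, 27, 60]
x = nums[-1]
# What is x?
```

nums has length 6. Negative index -1 maps to positive index 6 + (-1) = 5. nums[5] = 60.

60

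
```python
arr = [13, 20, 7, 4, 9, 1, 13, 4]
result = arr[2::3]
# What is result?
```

arr has length 8. The slice arr[2::3] selects indices [2, 5] (2->7, 5->1), giving [7, 1].

[7, 1]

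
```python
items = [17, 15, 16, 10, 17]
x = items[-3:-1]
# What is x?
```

items has length 5. The slice items[-3:-1] selects indices [2, 3] (2->16, 3->10), giving [16, 10].

[16, 10]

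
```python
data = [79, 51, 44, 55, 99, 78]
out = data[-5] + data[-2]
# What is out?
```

data has length 6. Negative index -5 maps to positive index 6 + (-5) = 1. data[1] = 51.
data has length 6. Negative index -2 maps to positive index 6 + (-2) = 4. data[4] = 99.
Sum: 51 + 99 = 150.

150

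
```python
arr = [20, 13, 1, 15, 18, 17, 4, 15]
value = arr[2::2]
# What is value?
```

arr has length 8. The slice arr[2::2] selects indices [2, 4, 6] (2->1, 4->18, 6->4), giving [1, 18, 4].

[1, 18, 4]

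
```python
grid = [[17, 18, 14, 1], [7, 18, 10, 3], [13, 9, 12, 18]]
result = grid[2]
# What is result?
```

grid has 3 rows. Row 2 is [13, 9, 12, 18].

[13, 9, 12, 18]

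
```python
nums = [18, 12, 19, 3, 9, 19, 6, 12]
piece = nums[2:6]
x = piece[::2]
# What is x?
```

nums has length 8. The slice nums[2:6] selects indices [2, 3, 4, 5] (2->19, 3->3, 4->9, 5->19), giving [19, 3, 9, 19]. So piece = [19, 3, 9, 19]. piece has length 4. The slice piece[::2] selects indices [0, 2] (0->19, 2->9), giving [19, 9].

[19, 9]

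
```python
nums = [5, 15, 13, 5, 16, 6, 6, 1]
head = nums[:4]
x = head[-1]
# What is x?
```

nums has length 8. The slice nums[:4] selects indices [0, 1, 2, 3] (0->5, 1->15, 2->13, 3->5), giving [5, 15, 13, 5]. So head = [5, 15, 13, 5]. Then head[-1] = 5.

5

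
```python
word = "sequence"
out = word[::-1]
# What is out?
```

word has length 8. The slice word[::-1] selects indices [7, 6, 5, 4, 3, 2, 1, 0] (7->'e', 6->'c', 5->'n', 4->'e', 3->'u', 2->'q', 1->'e', 0->'s'), giving 'ecneuqes'.

'ecneuqes'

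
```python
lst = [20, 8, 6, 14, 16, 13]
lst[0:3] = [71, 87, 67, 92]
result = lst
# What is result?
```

lst starts as [20, 8, 6, 14, 16, 13] (length 6). The slice lst[0:3] covers indices [0, 1, 2] with values [20, 8, 6]. Replacing that slice with [71, 87, 67, 92] (different length) produces [71, 87, 67, 92, 14, 16, 13].

[71, 87, 67, 92, 14, 16, 13]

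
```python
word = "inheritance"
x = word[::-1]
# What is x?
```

word has length 11. The slice word[::-1] selects indices [10, 9, 8, 7, 6, 5, 4, 3, 2, 1, 0] (10->'e', 9->'c', 8->'n', 7->'a', 6->'t', 5->'i', 4->'r', 3->'e', 2->'h', 1->'n', 0->'i'), giving 'ecnatirehni'.

'ecnatirehni'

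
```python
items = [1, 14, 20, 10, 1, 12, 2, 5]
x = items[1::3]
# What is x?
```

items has length 8. The slice items[1::3] selects indices [1, 4, 7] (1->14, 4->1, 7->5), giving [14, 1, 5].

[14, 1, 5]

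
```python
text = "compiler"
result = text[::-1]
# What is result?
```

text has length 8. The slice text[::-1] selects indices [7, 6, 5, 4, 3, 2, 1, 0] (7->'r', 6->'e', 5->'l', 4->'i', 3->'p', 2->'m', 1->'o', 0->'c'), giving 'relipmoc'.

'relipmoc'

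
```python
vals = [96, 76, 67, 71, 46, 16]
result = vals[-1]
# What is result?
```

vals has length 6. Negative index -1 maps to positive index 6 + (-1) = 5. vals[5] = 16.

16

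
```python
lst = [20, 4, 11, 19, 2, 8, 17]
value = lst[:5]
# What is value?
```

lst has length 7. The slice lst[:5] selects indices [0, 1, 2, 3, 4] (0->20, 1->4, 2->11, 3->19, 4->2), giving [20, 4, 11, 19, 2].

[20, 4, 11, 19, 2]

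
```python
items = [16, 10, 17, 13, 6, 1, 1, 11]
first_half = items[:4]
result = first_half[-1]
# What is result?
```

items has length 8. The slice items[:4] selects indices [0, 1, 2, 3] (0->16, 1->10, 2->17, 3->13), giving [16, 10, 17, 13]. So first_half = [16, 10, 17, 13]. Then first_half[-1] = 13.

13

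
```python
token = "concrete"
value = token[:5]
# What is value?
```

token has length 8. The slice token[:5] selects indices [0, 1, 2, 3, 4] (0->'c', 1->'o', 2->'n', 3->'c', 4->'r'), giving 'concr'.

'concr'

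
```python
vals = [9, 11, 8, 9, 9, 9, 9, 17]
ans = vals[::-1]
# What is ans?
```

vals has length 8. The slice vals[::-1] selects indices [7, 6, 5, 4, 3, 2, 1, 0] (7->17, 6->9, 5->9, 4->9, 3->9, 2->8, 1->11, 0->9), giving [17, 9, 9, 9, 9, 8, 11, 9].

[17, 9, 9, 9, 9, 8, 11, 9]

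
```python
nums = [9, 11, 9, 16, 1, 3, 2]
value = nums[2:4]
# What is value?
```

nums has length 7. The slice nums[2:4] selects indices [2, 3] (2->9, 3->16), giving [9, 16].

[9, 16]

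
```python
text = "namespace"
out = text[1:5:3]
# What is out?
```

text has length 9. The slice text[1:5:3] selects indices [1, 4] (1->'a', 4->'s'), giving 'as'.

'as'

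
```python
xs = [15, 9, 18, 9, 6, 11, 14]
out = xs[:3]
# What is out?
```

xs has length 7. The slice xs[:3] selects indices [0, 1, 2] (0->15, 1->9, 2->18), giving [15, 9, 18].

[15, 9, 18]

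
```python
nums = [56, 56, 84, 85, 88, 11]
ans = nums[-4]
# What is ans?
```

nums has length 6. Negative index -4 maps to positive index 6 + (-4) = 2. nums[2] = 84.

84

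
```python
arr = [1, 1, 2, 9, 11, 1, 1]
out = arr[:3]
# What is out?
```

arr has length 7. The slice arr[:3] selects indices [0, 1, 2] (0->1, 1->1, 2->2), giving [1, 1, 2].

[1, 1, 2]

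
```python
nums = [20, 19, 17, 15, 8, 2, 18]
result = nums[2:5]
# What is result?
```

nums has length 7. The slice nums[2:5] selects indices [2, 3, 4] (2->17, 3->15, 4->8), giving [17, 15, 8].

[17, 15, 8]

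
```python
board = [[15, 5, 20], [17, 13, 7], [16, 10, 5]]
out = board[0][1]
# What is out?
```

board[0] = [15, 5, 20]. Taking column 1 of that row yields 5.

5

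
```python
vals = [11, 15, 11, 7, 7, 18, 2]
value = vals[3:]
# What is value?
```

vals has length 7. The slice vals[3:] selects indices [3, 4, 5, 6] (3->7, 4->7, 5->18, 6->2), giving [7, 7, 18, 2].

[7, 7, 18, 2]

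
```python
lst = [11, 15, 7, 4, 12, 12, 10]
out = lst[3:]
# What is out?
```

lst has length 7. The slice lst[3:] selects indices [3, 4, 5, 6] (3->4, 4->12, 5->12, 6->10), giving [4, 12, 12, 10].

[4, 12, 12, 10]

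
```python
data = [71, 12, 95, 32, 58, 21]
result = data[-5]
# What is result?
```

data has length 6. Negative index -5 maps to positive index 6 + (-5) = 1. data[1] = 12.

12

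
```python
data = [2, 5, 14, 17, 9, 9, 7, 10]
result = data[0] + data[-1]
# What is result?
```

data has length 8. data[0] = 2.
data has length 8. Negative index -1 maps to positive index 8 + (-1) = 7. data[7] = 10.
Sum: 2 + 10 = 12.

12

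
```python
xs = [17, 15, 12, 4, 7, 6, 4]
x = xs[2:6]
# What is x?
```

xs has length 7. The slice xs[2:6] selects indices [2, 3, 4, 5] (2->12, 3->4, 4->7, 5->6), giving [12, 4, 7, 6].

[12, 4, 7, 6]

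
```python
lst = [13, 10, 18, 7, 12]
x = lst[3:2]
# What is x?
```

lst has length 5. The slice lst[3:2] resolves to an empty index range, so the result is [].

[]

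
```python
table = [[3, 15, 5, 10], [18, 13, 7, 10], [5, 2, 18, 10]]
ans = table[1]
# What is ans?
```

table has 3 rows. Row 1 is [18, 13, 7, 10].

[18, 13, 7, 10]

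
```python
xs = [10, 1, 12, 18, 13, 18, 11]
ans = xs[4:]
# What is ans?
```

xs has length 7. The slice xs[4:] selects indices [4, 5, 6] (4->13, 5->18, 6->11), giving [13, 18, 11].

[13, 18, 11]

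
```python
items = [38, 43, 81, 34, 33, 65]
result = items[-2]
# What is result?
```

items has length 6. Negative index -2 maps to positive index 6 + (-2) = 4. items[4] = 33.

33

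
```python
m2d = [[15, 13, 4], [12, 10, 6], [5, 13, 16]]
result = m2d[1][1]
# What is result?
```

m2d[1] = [12, 10, 6]. Taking column 1 of that row yields 10.

10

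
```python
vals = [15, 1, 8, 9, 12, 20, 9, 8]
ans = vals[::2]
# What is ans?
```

vals has length 8. The slice vals[::2] selects indices [0, 2, 4, 6] (0->15, 2->8, 4->12, 6->9), giving [15, 8, 12, 9].

[15, 8, 12, 9]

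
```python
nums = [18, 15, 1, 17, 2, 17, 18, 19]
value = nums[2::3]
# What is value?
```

nums has length 8. The slice nums[2::3] selects indices [2, 5] (2->1, 5->17), giving [1, 17].

[1, 17]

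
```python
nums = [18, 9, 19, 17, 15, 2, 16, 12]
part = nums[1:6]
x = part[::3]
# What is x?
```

nums has length 8. The slice nums[1:6] selects indices [1, 2, 3, 4, 5] (1->9, 2->19, 3->17, 4->15, 5->2), giving [9, 19, 17, 15, 2]. So part = [9, 19, 17, 15, 2]. part has length 5. The slice part[::3] selects indices [0, 3] (0->9, 3->15), giving [9, 15].

[9, 15]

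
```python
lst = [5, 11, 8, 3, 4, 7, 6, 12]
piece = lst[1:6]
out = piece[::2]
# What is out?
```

lst has length 8. The slice lst[1:6] selects indices [1, 2, 3, 4, 5] (1->11, 2->8, 3->3, 4->4, 5->7), giving [11, 8, 3, 4, 7]. So piece = [11, 8, 3, 4, 7]. piece has length 5. The slice piece[::2] selects indices [0, 2, 4] (0->11, 2->3, 4->7), giving [11, 3, 7].

[11, 3, 7]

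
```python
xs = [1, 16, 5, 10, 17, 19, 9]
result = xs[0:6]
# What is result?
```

xs has length 7. The slice xs[0:6] selects indices [0, 1, 2, 3, 4, 5] (0->1, 1->16, 2->5, 3->10, 4->17, 5->19), giving [1, 16, 5, 10, 17, 19].

[1, 16, 5, 10, 17, 19]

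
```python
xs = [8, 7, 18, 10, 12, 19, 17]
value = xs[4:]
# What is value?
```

xs has length 7. The slice xs[4:] selects indices [4, 5, 6] (4->12, 5->19, 6->17), giving [12, 19, 17].

[12, 19, 17]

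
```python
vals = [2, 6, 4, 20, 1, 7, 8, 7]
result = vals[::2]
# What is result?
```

vals has length 8. The slice vals[::2] selects indices [0, 2, 4, 6] (0->2, 2->4, 4->1, 6->8), giving [2, 4, 1, 8].

[2, 4, 1, 8]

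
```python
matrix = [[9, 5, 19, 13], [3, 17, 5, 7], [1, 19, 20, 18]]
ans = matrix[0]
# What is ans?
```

matrix has 3 rows. Row 0 is [9, 5, 19, 13].

[9, 5, 19, 13]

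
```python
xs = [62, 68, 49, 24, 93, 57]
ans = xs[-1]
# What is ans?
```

xs has length 6. Negative index -1 maps to positive index 6 + (-1) = 5. xs[5] = 57.

57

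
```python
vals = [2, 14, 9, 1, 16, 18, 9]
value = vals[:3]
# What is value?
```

vals has length 7. The slice vals[:3] selects indices [0, 1, 2] (0->2, 1->14, 2->9), giving [2, 14, 9].

[2, 14, 9]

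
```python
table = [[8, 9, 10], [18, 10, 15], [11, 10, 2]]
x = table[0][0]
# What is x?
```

table[0] = [8, 9, 10]. Taking column 0 of that row yields 8.

8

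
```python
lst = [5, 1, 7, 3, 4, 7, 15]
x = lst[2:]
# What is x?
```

lst has length 7. The slice lst[2:] selects indices [2, 3, 4, 5, 6] (2->7, 3->3, 4->4, 5->7, 6->15), giving [7, 3, 4, 7, 15].

[7, 3, 4, 7, 15]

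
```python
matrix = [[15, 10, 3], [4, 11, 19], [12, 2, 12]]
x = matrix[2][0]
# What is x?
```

matrix[2] = [12, 2, 12]. Taking column 0 of that row yields 12.

12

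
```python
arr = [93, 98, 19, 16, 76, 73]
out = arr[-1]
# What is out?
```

arr has length 6. Negative index -1 maps to positive index 6 + (-1) = 5. arr[5] = 73.

73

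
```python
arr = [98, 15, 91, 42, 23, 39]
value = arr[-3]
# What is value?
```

arr has length 6. Negative index -3 maps to positive index 6 + (-3) = 3. arr[3] = 42.

42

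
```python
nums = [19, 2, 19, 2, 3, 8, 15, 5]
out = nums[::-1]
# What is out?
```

nums has length 8. The slice nums[::-1] selects indices [7, 6, 5, 4, 3, 2, 1, 0] (7->5, 6->15, 5->8, 4->3, 3->2, 2->19, 1->2, 0->19), giving [5, 15, 8, 3, 2, 19, 2, 19].

[5, 15, 8, 3, 2, 19, 2, 19]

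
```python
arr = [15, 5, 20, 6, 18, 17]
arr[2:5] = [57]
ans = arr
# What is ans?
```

arr starts as [15, 5, 20, 6, 18, 17] (length 6). The slice arr[2:5] covers indices [2, 3, 4] with values [20, 6, 18]. Replacing that slice with [57] (different length) produces [15, 5, 57, 17].

[15, 5, 57, 17]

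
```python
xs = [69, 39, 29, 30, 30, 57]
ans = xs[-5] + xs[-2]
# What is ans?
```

xs has length 6. Negative index -5 maps to positive index 6 + (-5) = 1. xs[1] = 39.
xs has length 6. Negative index -2 maps to positive index 6 + (-2) = 4. xs[4] = 30.
Sum: 39 + 30 = 69.

69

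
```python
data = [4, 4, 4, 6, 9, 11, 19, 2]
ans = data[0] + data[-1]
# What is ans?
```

data has length 8. data[0] = 4.
data has length 8. Negative index -1 maps to positive index 8 + (-1) = 7. data[7] = 2.
Sum: 4 + 2 = 6.

6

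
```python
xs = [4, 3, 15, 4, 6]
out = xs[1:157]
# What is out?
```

xs has length 5. The slice xs[1:157] selects indices [1, 2, 3, 4] (1->3, 2->15, 3->4, 4->6), giving [3, 15, 4, 6].

[3, 15, 4, 6]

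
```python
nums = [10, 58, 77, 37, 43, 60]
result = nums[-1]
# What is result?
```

nums has length 6. Negative index -1 maps to positive index 6 + (-1) = 5. nums[5] = 60.

60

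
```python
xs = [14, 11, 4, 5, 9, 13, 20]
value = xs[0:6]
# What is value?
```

xs has length 7. The slice xs[0:6] selects indices [0, 1, 2, 3, 4, 5] (0->14, 1->11, 2->4, 3->5, 4->9, 5->13), giving [14, 11, 4, 5, 9, 13].

[14, 11, 4, 5, 9, 13]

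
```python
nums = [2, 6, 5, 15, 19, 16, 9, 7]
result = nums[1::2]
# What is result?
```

nums has length 8. The slice nums[1::2] selects indices [1, 3, 5, 7] (1->6, 3->15, 5->16, 7->7), giving [6, 15, 16, 7].

[6, 15, 16, 7]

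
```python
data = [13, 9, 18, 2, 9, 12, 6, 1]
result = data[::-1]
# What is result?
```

data has length 8. The slice data[::-1] selects indices [7, 6, 5, 4, 3, 2, 1, 0] (7->1, 6->6, 5->12, 4->9, 3->2, 2->18, 1->9, 0->13), giving [1, 6, 12, 9, 2, 18, 9, 13].

[1, 6, 12, 9, 2, 18, 9, 13]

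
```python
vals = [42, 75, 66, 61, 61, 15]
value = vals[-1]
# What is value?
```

vals has length 6. Negative index -1 maps to positive index 6 + (-1) = 5. vals[5] = 15.

15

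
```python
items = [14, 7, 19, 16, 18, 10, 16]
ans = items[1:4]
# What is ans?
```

items has length 7. The slice items[1:4] selects indices [1, 2, 3] (1->7, 2->19, 3->16), giving [7, 19, 16].

[7, 19, 16]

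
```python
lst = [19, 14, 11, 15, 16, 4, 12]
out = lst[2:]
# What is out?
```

lst has length 7. The slice lst[2:] selects indices [2, 3, 4, 5, 6] (2->11, 3->15, 4->16, 5->4, 6->12), giving [11, 15, 16, 4, 12].

[11, 15, 16, 4, 12]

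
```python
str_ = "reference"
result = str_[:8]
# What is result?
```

str_ has length 9. The slice str_[:8] selects indices [0, 1, 2, 3, 4, 5, 6, 7] (0->'r', 1->'e', 2->'f', 3->'e', 4->'r', 5->'e', 6->'n', 7->'c'), giving 'referenc'.

'referenc'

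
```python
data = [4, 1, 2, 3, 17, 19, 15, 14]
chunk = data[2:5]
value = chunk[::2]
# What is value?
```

data has length 8. The slice data[2:5] selects indices [2, 3, 4] (2->2, 3->3, 4->17), giving [2, 3, 17]. So chunk = [2, 3, 17]. chunk has length 3. The slice chunk[::2] selects indices [0, 2] (0->2, 2->17), giving [2, 17].

[2, 17]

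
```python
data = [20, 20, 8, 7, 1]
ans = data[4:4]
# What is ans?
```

data has length 5. The slice data[4:4] resolves to an empty index range, so the result is [].

[]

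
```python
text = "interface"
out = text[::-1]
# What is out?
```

text has length 9. The slice text[::-1] selects indices [8, 7, 6, 5, 4, 3, 2, 1, 0] (8->'e', 7->'c', 6->'a', 5->'f', 4->'r', 3->'e', 2->'t', 1->'n', 0->'i'), giving 'ecafretni'.

'ecafretni'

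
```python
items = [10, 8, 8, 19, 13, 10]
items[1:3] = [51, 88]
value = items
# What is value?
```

items starts as [10, 8, 8, 19, 13, 10] (length 6). The slice items[1:3] covers indices [1, 2] with values [8, 8]. Replacing that slice with [51, 88] (same length) produces [10, 51, 88, 19, 13, 10].

[10, 51, 88, 19, 13, 10]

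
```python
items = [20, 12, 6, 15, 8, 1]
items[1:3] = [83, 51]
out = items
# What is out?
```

items starts as [20, 12, 6, 15, 8, 1] (length 6). The slice items[1:3] covers indices [1, 2] with values [12, 6]. Replacing that slice with [83, 51] (same length) produces [20, 83, 51, 15, 8, 1].

[20, 83, 51, 15, 8, 1]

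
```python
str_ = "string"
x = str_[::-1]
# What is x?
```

str_ has length 6. The slice str_[::-1] selects indices [5, 4, 3, 2, 1, 0] (5->'g', 4->'n', 3->'i', 2->'r', 1->'t', 0->'s'), giving 'gnirts'.

'gnirts'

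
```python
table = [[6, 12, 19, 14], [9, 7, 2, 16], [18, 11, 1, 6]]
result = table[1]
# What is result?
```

table has 3 rows. Row 1 is [9, 7, 2, 16].

[9, 7, 2, 16]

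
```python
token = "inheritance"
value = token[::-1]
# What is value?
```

token has length 11. The slice token[::-1] selects indices [10, 9, 8, 7, 6, 5, 4, 3, 2, 1, 0] (10->'e', 9->'c', 8->'n', 7->'a', 6->'t', 5->'i', 4->'r', 3->'e', 2->'h', 1->'n', 0->'i'), giving 'ecnatirehni'.

'ecnatirehni'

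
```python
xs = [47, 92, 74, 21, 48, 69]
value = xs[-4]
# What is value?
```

xs has length 6. Negative index -4 maps to positive index 6 + (-4) = 2. xs[2] = 74.

74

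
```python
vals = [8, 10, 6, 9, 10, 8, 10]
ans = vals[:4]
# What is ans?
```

vals has length 7. The slice vals[:4] selects indices [0, 1, 2, 3] (0->8, 1->10, 2->6, 3->9), giving [8, 10, 6, 9].

[8, 10, 6, 9]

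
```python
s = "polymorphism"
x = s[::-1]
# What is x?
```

s has length 12. The slice s[::-1] selects indices [11, 10, 9, 8, 7, 6, 5, 4, 3, 2, 1, 0] (11->'m', 10->'s', 9->'i', 8->'h', 7->'p', 6->'r', 5->'o', 4->'m', 3->'y', 2->'l', 1->'o', 0->'p'), giving 'msihpromylop'.

'msihpromylop'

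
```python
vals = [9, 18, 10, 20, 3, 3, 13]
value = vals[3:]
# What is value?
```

vals has length 7. The slice vals[3:] selects indices [3, 4, 5, 6] (3->20, 4->3, 5->3, 6->13), giving [20, 3, 3, 13].

[20, 3, 3, 13]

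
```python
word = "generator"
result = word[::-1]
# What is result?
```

word has length 9. The slice word[::-1] selects indices [8, 7, 6, 5, 4, 3, 2, 1, 0] (8->'r', 7->'o', 6->'t', 5->'a', 4->'r', 3->'e', 2->'n', 1->'e', 0->'g'), giving 'rotareneg'.

'rotareneg'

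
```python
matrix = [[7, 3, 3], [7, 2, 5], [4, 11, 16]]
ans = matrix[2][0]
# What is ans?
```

matrix[2] = [4, 11, 16]. Taking column 0 of that row yields 4.

4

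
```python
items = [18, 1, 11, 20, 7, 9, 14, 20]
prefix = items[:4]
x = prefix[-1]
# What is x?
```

items has length 8. The slice items[:4] selects indices [0, 1, 2, 3] (0->18, 1->1, 2->11, 3->20), giving [18, 1, 11, 20]. So prefix = [18, 1, 11, 20]. Then prefix[-1] = 20.

20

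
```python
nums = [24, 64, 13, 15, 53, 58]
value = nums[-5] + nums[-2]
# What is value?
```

nums has length 6. Negative index -5 maps to positive index 6 + (-5) = 1. nums[1] = 64.
nums has length 6. Negative index -2 maps to positive index 6 + (-2) = 4. nums[4] = 53.
Sum: 64 + 53 = 117.

117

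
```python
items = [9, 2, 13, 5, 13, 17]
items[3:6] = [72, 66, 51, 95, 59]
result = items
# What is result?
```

items starts as [9, 2, 13, 5, 13, 17] (length 6). The slice items[3:6] covers indices [3, 4, 5] with values [5, 13, 17]. Replacing that slice with [72, 66, 51, 95, 59] (different length) produces [9, 2, 13, 72, 66, 51, 95, 59].

[9, 2, 13, 72, 66, 51, 95, 59]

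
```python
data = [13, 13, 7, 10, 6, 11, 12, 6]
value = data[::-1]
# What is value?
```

data has length 8. The slice data[::-1] selects indices [7, 6, 5, 4, 3, 2, 1, 0] (7->6, 6->12, 5->11, 4->6, 3->10, 2->7, 1->13, 0->13), giving [6, 12, 11, 6, 10, 7, 13, 13].

[6, 12, 11, 6, 10, 7, 13, 13]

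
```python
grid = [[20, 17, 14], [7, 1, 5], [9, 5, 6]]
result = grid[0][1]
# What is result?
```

grid[0] = [20, 17, 14]. Taking column 1 of that row yields 17.

17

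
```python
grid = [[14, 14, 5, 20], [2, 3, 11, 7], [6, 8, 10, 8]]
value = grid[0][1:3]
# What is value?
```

grid[0] = [14, 14, 5, 20]. grid[0] has length 4. The slice grid[0][1:3] selects indices [1, 2] (1->14, 2->5), giving [14, 5].

[14, 5]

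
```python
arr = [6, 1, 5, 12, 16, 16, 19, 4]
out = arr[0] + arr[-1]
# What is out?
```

arr has length 8. arr[0] = 6.
arr has length 8. Negative index -1 maps to positive index 8 + (-1) = 7. arr[7] = 4.
Sum: 6 + 4 = 10.

10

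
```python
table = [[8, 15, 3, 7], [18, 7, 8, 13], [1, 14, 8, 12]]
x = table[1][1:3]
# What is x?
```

table[1] = [18, 7, 8, 13]. table[1] has length 4. The slice table[1][1:3] selects indices [1, 2] (1->7, 2->8), giving [7, 8].

[7, 8]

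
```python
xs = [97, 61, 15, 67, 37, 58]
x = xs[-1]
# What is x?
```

xs has length 6. Negative index -1 maps to positive index 6 + (-1) = 5. xs[5] = 58.

58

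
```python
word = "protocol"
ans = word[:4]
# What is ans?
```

word has length 8. The slice word[:4] selects indices [0, 1, 2, 3] (0->'p', 1->'r', 2->'o', 3->'t'), giving 'prot'.

'prot'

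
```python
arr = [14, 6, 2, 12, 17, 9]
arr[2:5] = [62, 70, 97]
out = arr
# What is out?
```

arr starts as [14, 6, 2, 12, 17, 9] (length 6). The slice arr[2:5] covers indices [2, 3, 4] with values [2, 12, 17]. Replacing that slice with [62, 70, 97] (same length) produces [14, 6, 62, 70, 97, 9].

[14, 6, 62, 70, 97, 9]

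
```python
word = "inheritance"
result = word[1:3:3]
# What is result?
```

word has length 11. The slice word[1:3:3] selects indices [1] (1->'n'), giving 'n'.

'n'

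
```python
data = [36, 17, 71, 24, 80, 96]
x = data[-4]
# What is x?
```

data has length 6. Negative index -4 maps to positive index 6 + (-4) = 2. data[2] = 71.

71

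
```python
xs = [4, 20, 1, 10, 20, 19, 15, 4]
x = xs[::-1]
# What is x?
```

xs has length 8. The slice xs[::-1] selects indices [7, 6, 5, 4, 3, 2, 1, 0] (7->4, 6->15, 5->19, 4->20, 3->10, 2->1, 1->20, 0->4), giving [4, 15, 19, 20, 10, 1, 20, 4].

[4, 15, 19, 20, 10, 1, 20, 4]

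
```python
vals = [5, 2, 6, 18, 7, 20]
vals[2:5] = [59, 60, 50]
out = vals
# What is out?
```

vals starts as [5, 2, 6, 18, 7, 20] (length 6). The slice vals[2:5] covers indices [2, 3, 4] with values [6, 18, 7]. Replacing that slice with [59, 60, 50] (same length) produces [5, 2, 59, 60, 50, 20].

[5, 2, 59, 60, 50, 20]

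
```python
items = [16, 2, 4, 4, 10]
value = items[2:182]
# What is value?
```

items has length 5. The slice items[2:182] selects indices [2, 3, 4] (2->4, 3->4, 4->10), giving [4, 4, 10].

[4, 4, 10]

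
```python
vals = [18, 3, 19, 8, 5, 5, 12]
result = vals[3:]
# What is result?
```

vals has length 7. The slice vals[3:] selects indices [3, 4, 5, 6] (3->8, 4->5, 5->5, 6->12), giving [8, 5, 5, 12].

[8, 5, 5, 12]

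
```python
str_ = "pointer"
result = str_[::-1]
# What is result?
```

str_ has length 7. The slice str_[::-1] selects indices [6, 5, 4, 3, 2, 1, 0] (6->'r', 5->'e', 4->'t', 3->'n', 2->'i', 1->'o', 0->'p'), giving 'retniop'.

'retniop'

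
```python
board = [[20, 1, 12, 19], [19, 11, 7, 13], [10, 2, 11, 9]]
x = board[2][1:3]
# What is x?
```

board[2] = [10, 2, 11, 9]. board[2] has length 4. The slice board[2][1:3] selects indices [1, 2] (1->2, 2->11), giving [2, 11].

[2, 11]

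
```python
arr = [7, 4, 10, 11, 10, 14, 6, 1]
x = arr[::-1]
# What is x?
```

arr has length 8. The slice arr[::-1] selects indices [7, 6, 5, 4, 3, 2, 1, 0] (7->1, 6->6, 5->14, 4->10, 3->11, 2->10, 1->4, 0->7), giving [1, 6, 14, 10, 11, 10, 4, 7].

[1, 6, 14, 10, 11, 10, 4, 7]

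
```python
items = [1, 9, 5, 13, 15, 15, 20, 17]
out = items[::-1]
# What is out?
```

items has length 8. The slice items[::-1] selects indices [7, 6, 5, 4, 3, 2, 1, 0] (7->17, 6->20, 5->15, 4->15, 3->13, 2->5, 1->9, 0->1), giving [17, 20, 15, 15, 13, 5, 9, 1].

[17, 20, 15, 15, 13, 5, 9, 1]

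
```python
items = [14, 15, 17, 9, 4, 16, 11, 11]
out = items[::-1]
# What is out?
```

items has length 8. The slice items[::-1] selects indices [7, 6, 5, 4, 3, 2, 1, 0] (7->11, 6->11, 5->16, 4->4, 3->9, 2->17, 1->15, 0->14), giving [11, 11, 16, 4, 9, 17, 15, 14].

[11, 11, 16, 4, 9, 17, 15, 14]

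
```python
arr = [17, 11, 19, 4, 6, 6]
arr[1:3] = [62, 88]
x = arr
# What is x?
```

arr starts as [17, 11, 19, 4, 6, 6] (length 6). The slice arr[1:3] covers indices [1, 2] with values [11, 19]. Replacing that slice with [62, 88] (same length) produces [17, 62, 88, 4, 6, 6].

[17, 62, 88, 4, 6, 6]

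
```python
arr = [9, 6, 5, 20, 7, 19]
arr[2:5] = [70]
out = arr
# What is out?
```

arr starts as [9, 6, 5, 20, 7, 19] (length 6). The slice arr[2:5] covers indices [2, 3, 4] with values [5, 20, 7]. Replacing that slice with [70] (different length) produces [9, 6, 70, 19].

[9, 6, 70, 19]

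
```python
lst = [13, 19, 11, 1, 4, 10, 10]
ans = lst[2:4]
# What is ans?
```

lst has length 7. The slice lst[2:4] selects indices [2, 3] (2->11, 3->1), giving [11, 1].

[11, 1]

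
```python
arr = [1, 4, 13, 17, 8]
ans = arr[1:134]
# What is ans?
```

arr has length 5. The slice arr[1:134] selects indices [1, 2, 3, 4] (1->4, 2->13, 3->17, 4->8), giving [4, 13, 17, 8].

[4, 13, 17, 8]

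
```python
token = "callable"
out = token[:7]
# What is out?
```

token has length 8. The slice token[:7] selects indices [0, 1, 2, 3, 4, 5, 6] (0->'c', 1->'a', 2->'l', 3->'l', 4->'a', 5->'b', 6->'l'), giving 'callabl'.

'callabl'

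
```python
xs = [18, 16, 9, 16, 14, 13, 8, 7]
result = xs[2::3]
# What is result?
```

xs has length 8. The slice xs[2::3] selects indices [2, 5] (2->9, 5->13), giving [9, 13].

[9, 13]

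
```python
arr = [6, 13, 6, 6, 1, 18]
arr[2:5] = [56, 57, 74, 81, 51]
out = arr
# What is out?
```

arr starts as [6, 13, 6, 6, 1, 18] (length 6). The slice arr[2:5] covers indices [2, 3, 4] with values [6, 6, 1]. Replacing that slice with [56, 57, 74, 81, 51] (different length) produces [6, 13, 56, 57, 74, 81, 51, 18].

[6, 13, 56, 57, 74, 81, 51, 18]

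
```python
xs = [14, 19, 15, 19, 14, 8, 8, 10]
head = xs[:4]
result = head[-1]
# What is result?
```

xs has length 8. The slice xs[:4] selects indices [0, 1, 2, 3] (0->14, 1->19, 2->15, 3->19), giving [14, 19, 15, 19]. So head = [14, 19, 15, 19]. Then head[-1] = 19.

19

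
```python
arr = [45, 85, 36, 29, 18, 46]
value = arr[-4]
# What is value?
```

arr has length 6. Negative index -4 maps to positive index 6 + (-4) = 2. arr[2] = 36.

36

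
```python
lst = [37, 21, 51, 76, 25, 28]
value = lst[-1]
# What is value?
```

lst has length 6. Negative index -1 maps to positive index 6 + (-1) = 5. lst[5] = 28.

28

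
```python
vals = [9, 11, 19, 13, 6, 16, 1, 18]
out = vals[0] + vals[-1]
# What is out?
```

vals has length 8. vals[0] = 9.
vals has length 8. Negative index -1 maps to positive index 8 + (-1) = 7. vals[7] = 18.
Sum: 9 + 18 = 27.

27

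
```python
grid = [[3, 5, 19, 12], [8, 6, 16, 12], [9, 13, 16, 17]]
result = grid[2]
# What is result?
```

grid has 3 rows. Row 2 is [9, 13, 16, 17].

[9, 13, 16, 17]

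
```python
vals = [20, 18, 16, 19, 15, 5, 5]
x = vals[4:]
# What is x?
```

vals has length 7. The slice vals[4:] selects indices [4, 5, 6] (4->15, 5->5, 6->5), giving [15, 5, 5].

[15, 5, 5]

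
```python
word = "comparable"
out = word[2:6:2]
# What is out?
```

word has length 10. The slice word[2:6:2] selects indices [2, 4] (2->'m', 4->'a'), giving 'ma'.

'ma'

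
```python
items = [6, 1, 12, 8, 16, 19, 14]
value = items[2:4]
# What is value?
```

items has length 7. The slice items[2:4] selects indices [2, 3] (2->12, 3->8), giving [12, 8].

[12, 8]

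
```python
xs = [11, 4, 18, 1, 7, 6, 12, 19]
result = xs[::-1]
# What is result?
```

xs has length 8. The slice xs[::-1] selects indices [7, 6, 5, 4, 3, 2, 1, 0] (7->19, 6->12, 5->6, 4->7, 3->1, 2->18, 1->4, 0->11), giving [19, 12, 6, 7, 1, 18, 4, 11].

[19, 12, 6, 7, 1, 18, 4, 11]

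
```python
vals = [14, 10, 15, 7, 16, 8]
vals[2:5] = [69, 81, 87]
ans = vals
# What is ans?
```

vals starts as [14, 10, 15, 7, 16, 8] (length 6). The slice vals[2:5] covers indices [2, 3, 4] with values [15, 7, 16]. Replacing that slice with [69, 81, 87] (same length) produces [14, 10, 69, 81, 87, 8].

[14, 10, 69, 81, 87, 8]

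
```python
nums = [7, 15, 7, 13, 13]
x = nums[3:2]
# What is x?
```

nums has length 5. The slice nums[3:2] resolves to an empty index range, so the result is [].

[]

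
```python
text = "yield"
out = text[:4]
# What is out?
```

text has length 5. The slice text[:4] selects indices [0, 1, 2, 3] (0->'y', 1->'i', 2->'e', 3->'l'), giving 'yiel'.

'yiel'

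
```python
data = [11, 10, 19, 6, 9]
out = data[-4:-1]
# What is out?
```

data has length 5. The slice data[-4:-1] selects indices [1, 2, 3] (1->10, 2->19, 3->6), giving [10, 19, 6].

[10, 19, 6]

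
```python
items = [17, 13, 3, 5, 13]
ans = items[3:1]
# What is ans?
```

items has length 5. The slice items[3:1] resolves to an empty index range, so the result is [].

[]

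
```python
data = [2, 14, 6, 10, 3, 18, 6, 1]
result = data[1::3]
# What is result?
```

data has length 8. The slice data[1::3] selects indices [1, 4, 7] (1->14, 4->3, 7->1), giving [14, 3, 1].

[14, 3, 1]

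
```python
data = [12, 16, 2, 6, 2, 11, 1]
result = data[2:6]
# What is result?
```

data has length 7. The slice data[2:6] selects indices [2, 3, 4, 5] (2->2, 3->6, 4->2, 5->11), giving [2, 6, 2, 11].

[2, 6, 2, 11]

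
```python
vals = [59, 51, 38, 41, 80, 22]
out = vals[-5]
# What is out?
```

vals has length 6. Negative index -5 maps to positive index 6 + (-5) = 1. vals[1] = 51.

51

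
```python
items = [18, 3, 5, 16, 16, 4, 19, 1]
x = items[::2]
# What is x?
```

items has length 8. The slice items[::2] selects indices [0, 2, 4, 6] (0->18, 2->5, 4->16, 6->19), giving [18, 5, 16, 19].

[18, 5, 16, 19]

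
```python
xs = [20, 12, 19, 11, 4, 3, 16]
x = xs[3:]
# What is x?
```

xs has length 7. The slice xs[3:] selects indices [3, 4, 5, 6] (3->11, 4->4, 5->3, 6->16), giving [11, 4, 3, 16].

[11, 4, 3, 16]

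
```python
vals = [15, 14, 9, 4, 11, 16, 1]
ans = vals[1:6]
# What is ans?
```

vals has length 7. The slice vals[1:6] selects indices [1, 2, 3, 4, 5] (1->14, 2->9, 3->4, 4->11, 5->16), giving [14, 9, 4, 11, 16].

[14, 9, 4, 11, 16]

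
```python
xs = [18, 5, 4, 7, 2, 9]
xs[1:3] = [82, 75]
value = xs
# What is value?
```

xs starts as [18, 5, 4, 7, 2, 9] (length 6). The slice xs[1:3] covers indices [1, 2] with values [5, 4]. Replacing that slice with [82, 75] (same length) produces [18, 82, 75, 7, 2, 9].

[18, 82, 75, 7, 2, 9]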